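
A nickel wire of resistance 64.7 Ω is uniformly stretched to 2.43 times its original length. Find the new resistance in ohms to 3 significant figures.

382 Ω

Volume constant ⇒ A' = A/k with k = 2.43. R' = ρ(kL)/(A/k) = k²R.
R' = 5.905 × 64.7 = 382 Ω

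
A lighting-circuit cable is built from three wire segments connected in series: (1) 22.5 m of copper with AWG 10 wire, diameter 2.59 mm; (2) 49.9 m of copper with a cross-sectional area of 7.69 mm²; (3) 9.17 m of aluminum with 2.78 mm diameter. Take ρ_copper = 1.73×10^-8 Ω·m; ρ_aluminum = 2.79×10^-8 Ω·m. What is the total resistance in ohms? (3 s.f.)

Seg 1: A = π(2.59/2 mm)² = π(1.2950e-03 m)² = 5.269e-06 m²
R_1 = (1.73×10^-8)(22.5)/(5.269e-06) = 0.07388 Ω
Seg 2: A = 7.69 mm² = 7.690e-06 m²
R_2 = (1.73×10^-8)(49.9)/(7.690e-06) = 0.1123 Ω
Seg 3: A = π(d/2)² = π(1.3900e-03 m)² = 6.070e-06 m²
R_3 = (2.79×10^-8)(9.17)/(6.070e-06) = 0.04215 Ω
R_total = R_1 + R_2 + R_3 = 0.228 Ω

0.228 Ω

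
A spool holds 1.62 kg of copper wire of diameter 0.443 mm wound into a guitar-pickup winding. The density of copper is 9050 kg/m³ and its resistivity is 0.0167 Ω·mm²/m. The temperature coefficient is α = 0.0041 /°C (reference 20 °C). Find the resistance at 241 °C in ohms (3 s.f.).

ρ = 0.0167 Ω·mm²/m = 1.67×10^-8 Ω·m
A = π(d/2)² = π(2.2150e-04 m)² = 1.5413e-07 m²
L = m/(density·A) = 1.62/(9050×1.5413e-07) = 1161 m
R = ρL/A = (1.67×10^-8)(1161)/(1.5413e-07) = 125.8 Ω
R(241 °C) = 125.8 × (1 + 0.0041×221) = 240 Ω

240 Ω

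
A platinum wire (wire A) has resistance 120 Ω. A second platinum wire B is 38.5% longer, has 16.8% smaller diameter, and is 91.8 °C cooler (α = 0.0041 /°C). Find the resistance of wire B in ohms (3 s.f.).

150 Ω

R ∝ ρL/d² with ρ ∝ (1+αΔT), so R_B/R_A = (1 + 38.5/100) × (1 − 16.8/100)⁻² × (1 − 0.0041×91.8)
= 1.385 × 1.445 × 0.6236 = 1.248
R_B = 1.248 × 120 = 150 Ω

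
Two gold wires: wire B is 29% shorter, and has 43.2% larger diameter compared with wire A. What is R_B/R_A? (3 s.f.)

R ∝ L/d², so R_B/R_A = (1 − 29/100) × (1 + 43.2/100)⁻²
= 0.71 × 0.4877 = 0.346

0.346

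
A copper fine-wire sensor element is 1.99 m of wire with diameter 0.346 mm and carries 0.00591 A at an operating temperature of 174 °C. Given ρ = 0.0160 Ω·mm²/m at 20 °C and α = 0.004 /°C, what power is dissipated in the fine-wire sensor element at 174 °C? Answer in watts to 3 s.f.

1.91×10^-5 W

ρ = 0.0160 Ω·mm²/m = 1.60×10^-8 Ω·m
A = π(d/2)² = π(1.7300e-04 m)² = 9.402e-08 m²
R₍20₎ = ρL/A = (1.60×10^-8)(1.99)/(9.402e-08) = 0.3386 Ω
R₍174₎ = R₍20₎(1 + αΔT) = 0.3386 × (1 + 0.004×154) = 0.5472 Ω
P = I²R = (0.00591)² × 0.5472 = 1.91×10^-5 W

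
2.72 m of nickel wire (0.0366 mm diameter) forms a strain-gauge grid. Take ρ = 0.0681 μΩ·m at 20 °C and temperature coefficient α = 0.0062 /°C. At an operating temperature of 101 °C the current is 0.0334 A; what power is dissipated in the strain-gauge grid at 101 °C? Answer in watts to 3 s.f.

ρ = 0.0681 μΩ·m = 6.81×10^-8 Ω·m
A = π(d/2)² = π(1.8300e-05 m)² = 1.052e-09 m²
R₍20₎ = ρL/A = (6.81×10^-8)(2.72)/(1.052e-09) = 176.1 Ω
R₍101₎ = R₍20₎(1 + αΔT) = 176.1 × (1 + 0.0062×81) = 264.5 Ω
P = I²R = (0.0334)² × 264.5 = 0.295 W

0.295 W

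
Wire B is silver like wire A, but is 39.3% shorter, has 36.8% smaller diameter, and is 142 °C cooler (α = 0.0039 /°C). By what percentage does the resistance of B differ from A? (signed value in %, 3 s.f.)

R ∝ ρL/d² with ρ ∝ (1+αΔT), so R_B/R_A = (1 − 39.3/100) × (1 − 36.8/100)⁻² × (1 − 0.0039×142)
= 0.607 × 2.504 × 0.4462 = 0.6781
(R_B − R_A)/R_A = 0.6781 − 1 = -32.2%

-32.2%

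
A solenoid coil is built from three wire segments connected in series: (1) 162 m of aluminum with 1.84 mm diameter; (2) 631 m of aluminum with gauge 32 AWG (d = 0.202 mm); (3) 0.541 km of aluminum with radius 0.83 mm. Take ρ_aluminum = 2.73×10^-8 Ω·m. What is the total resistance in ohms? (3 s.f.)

546 Ω

Seg 1: A = π(d/2)² = π(9.2000e-04 m)² = 2.659e-06 m²
R_1 = (2.73×10^-8)(162)/(2.659e-06) = 1.663 Ω
Seg 2: A = π(0.202/2 mm)² = π(1.0100e-04 m)² = 3.205e-08 m²
R_2 = (2.73×10^-8)(631)/(3.205e-08) = 537.5 Ω
Seg 3: A = πr² = π(8.3000e-04 m)² = 2.164e-06 m²
R_3 = (2.73×10^-8)(541)/(2.164e-06) = 6.824 Ω
R_total = R_1 + R_2 + R_3 = 546 Ω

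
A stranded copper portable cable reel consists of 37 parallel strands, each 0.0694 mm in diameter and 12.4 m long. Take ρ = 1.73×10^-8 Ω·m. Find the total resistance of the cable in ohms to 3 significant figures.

1.53 Ω

A_strand = π(3.4700e-05 m)² = 3.783e-09 m²
R_strand = ρL/A = (1.73×10^-8)(12.4)/(3.783e-09) = 56.71 Ω
R_total = R_strand/N = 56.71/37 = 1.53 Ω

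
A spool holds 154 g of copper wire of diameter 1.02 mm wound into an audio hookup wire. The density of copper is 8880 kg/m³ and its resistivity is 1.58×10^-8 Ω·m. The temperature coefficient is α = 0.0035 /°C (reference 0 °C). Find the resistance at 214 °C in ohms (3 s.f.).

0.718 Ω

A = π(d/2)² = π(5.1000e-04 m)² = 8.1713e-07 m²
L = m/(density·A) = 0.154/(8880×8.1713e-07) = 21.22 m
R = ρL/A = (1.58×10^-8)(21.22)/(8.1713e-07) = 0.4104 Ω
R(214 °C) = 0.4104 × (1 + 0.0035×214) = 0.718 Ω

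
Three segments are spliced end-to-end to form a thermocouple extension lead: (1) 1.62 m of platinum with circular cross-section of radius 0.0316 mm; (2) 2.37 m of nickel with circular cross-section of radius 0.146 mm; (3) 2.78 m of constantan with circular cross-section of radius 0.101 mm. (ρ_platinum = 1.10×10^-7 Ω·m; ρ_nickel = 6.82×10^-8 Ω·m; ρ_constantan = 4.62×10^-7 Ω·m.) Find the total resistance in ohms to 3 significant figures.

Seg 1: A = πr² = π(3.1600e-05 m)² = 3.137e-09 m²
R_1 = (1.10×10^-7)(1.62)/(3.137e-09) = 56.8 Ω
Seg 2: A = πr² = π(1.4600e-04 m)² = 6.697e-08 m²
R_2 = (6.82×10^-8)(2.37)/(6.697e-08) = 2.414 Ω
Seg 3: A = πr² = π(1.0100e-04 m)² = 3.205e-08 m²
R_3 = (4.62×10^-7)(2.78)/(3.205e-08) = 40.08 Ω
R_total = R_1 + R_2 + R_3 = 99.3 Ω

99.3 Ω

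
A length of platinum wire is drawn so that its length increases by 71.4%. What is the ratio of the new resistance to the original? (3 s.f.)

k = 1 + 71.4/100 = 1.714; volume constant ⇒ A' = A/k, so R' = k²R.
Factor = 2.94

2.94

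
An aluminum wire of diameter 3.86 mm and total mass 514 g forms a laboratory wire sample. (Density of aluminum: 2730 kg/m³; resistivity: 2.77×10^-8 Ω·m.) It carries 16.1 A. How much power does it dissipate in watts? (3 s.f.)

A = π(d/2)² = π(1.9300e-03 m)² = 1.1702e-05 m²
L = m/(density·A) = 0.514/(2730×1.1702e-05) = 16.09 m
R = ρL/A = (2.77×10^-8)(16.09)/(1.1702e-05) = 0.03808 Ω
P = I²R = (16.1)² × 0.03808 = 9.87 W

9.87 W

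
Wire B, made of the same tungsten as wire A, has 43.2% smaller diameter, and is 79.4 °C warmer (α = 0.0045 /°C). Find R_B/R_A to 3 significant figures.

4.21

R ∝ ρL/d² with ρ ∝ (1+αΔT), so R_B/R_A = (1 − 43.2/100)⁻² × (1 + 0.0045×79.4)
= 3.1 × 1.357 = 4.21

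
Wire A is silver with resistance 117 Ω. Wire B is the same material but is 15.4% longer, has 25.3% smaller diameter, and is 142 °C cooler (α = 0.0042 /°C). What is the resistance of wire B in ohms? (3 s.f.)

97.7 Ω

R ∝ ρL/d² with ρ ∝ (1+αΔT), so R_B/R_A = (1 + 15.4/100) × (1 − 25.3/100)⁻² × (1 − 0.0042×142)
= 1.154 × 1.792 × 0.4036 = 0.8347
R_B = 0.8347 × 117 = 97.7 Ω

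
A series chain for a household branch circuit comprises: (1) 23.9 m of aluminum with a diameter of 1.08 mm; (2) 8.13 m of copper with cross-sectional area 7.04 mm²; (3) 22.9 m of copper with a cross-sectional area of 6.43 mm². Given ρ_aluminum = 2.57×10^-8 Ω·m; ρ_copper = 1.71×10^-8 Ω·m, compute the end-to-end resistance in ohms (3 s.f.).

Seg 1: A = π(d/2)² = π(5.4000e-04 m)² = 9.161e-07 m²
R_1 = (2.57×10^-8)(23.9)/(9.161e-07) = 0.6705 Ω
Seg 2: A = 7.04 mm² = 7.040e-06 m²
R_2 = (1.71×10^-8)(8.13)/(7.040e-06) = 0.01975 Ω
Seg 3: A = 6.43 mm² = 6.430e-06 m²
R_3 = (1.71×10^-8)(22.9)/(6.430e-06) = 0.0609 Ω
R_total = R_1 + R_2 + R_3 = 0.751 Ω

0.751 Ω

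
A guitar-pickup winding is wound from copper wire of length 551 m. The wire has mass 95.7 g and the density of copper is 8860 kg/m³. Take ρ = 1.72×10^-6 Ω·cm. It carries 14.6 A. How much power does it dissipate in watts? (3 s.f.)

1.03×10^5 W

ρ = 1.72×10^-6 Ω·cm = 1.72×10^-8 Ω·m
A = m/(density·L) = 0.0957/(8860×551) = 1.9603e-08 m²
R = ρL/A = (1.72×10^-8)(551)/(1.9603e-08) = 483.5 Ω
P = I²R = (14.6)² × 483.5 = 1.03×10^5 W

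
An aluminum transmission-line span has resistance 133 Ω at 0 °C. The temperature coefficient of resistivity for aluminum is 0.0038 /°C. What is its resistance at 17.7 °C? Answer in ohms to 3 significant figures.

ΔT = 17.7 − 0 = 17.7 °C
R = R₀(1 + αΔT) = 133 × (1 + 0.0038×17.7) = 133 × 1.067 = 142 Ω

142 Ω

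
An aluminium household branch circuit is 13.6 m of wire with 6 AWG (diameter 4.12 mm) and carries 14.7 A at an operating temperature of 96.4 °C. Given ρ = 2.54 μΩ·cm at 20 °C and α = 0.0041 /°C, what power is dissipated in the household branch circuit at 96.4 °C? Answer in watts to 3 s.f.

7.35 W

ρ = 2.54 μΩ·cm = 2.54×10^-8 Ω·m
A = π(4.12/2 mm)² = π(2.0600e-03 m)² = 1.333e-05 m²
R₍20₎ = ρL/A = (2.54×10^-8)(13.6)/(1.333e-05) = 0.02591 Ω
R₍96.4₎ = R₍20₎(1 + αΔT) = 0.02591 × (1 + 0.0041×76.4) = 0.03403 Ω
P = I²R = (14.7)² × 0.03403 = 7.35 W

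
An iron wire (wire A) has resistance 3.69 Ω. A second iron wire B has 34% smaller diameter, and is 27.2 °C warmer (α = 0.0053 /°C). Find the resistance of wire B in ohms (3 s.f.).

R ∝ ρL/d² with ρ ∝ (1+αΔT), so R_B/R_A = (1 − 34/100)⁻² × (1 + 0.0053×27.2)
= 2.296 × 1.144 = 2.627
R_B = 2.627 × 3.69 = 9.69 Ω

9.69 Ω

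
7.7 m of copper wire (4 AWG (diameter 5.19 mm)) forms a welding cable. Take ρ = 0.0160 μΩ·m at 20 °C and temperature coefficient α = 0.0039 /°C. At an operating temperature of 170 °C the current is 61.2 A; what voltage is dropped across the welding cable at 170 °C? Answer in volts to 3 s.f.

0.565 V

ρ = 0.0160 μΩ·m = 1.60×10^-8 Ω·m
A = π(5.19/2 mm)² = π(2.5950e-03 m)² = 2.116e-05 m²
R₍20₎ = ρL/A = (1.60×10^-8)(7.7)/(2.116e-05) = 0.005824 Ω
R₍170₎ = R₍20₎(1 + αΔT) = 0.005824 × (1 + 0.0039×150) = 0.00923 Ω
V = IR = 61.2 × 0.00923 = 0.565 V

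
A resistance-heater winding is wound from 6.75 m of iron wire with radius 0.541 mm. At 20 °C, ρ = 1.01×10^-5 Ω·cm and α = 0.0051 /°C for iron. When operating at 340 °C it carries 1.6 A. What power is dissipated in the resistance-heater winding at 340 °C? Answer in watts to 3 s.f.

ρ = 1.01×10^-5 Ω·cm = 1.01×10^-7 Ω·m
A = πr² = π(5.4100e-04 m)² = 9.195e-07 m²
R₍20₎ = ρL/A = (1.01×10^-7)(6.75)/(9.195e-07) = 0.7414 Ω
R₍340₎ = R₍20₎(1 + αΔT) = 0.7414 × (1 + 0.0051×320) = 1.951 Ω
P = I²R = (1.6)² × 1.951 = 5.00 W

5.00 W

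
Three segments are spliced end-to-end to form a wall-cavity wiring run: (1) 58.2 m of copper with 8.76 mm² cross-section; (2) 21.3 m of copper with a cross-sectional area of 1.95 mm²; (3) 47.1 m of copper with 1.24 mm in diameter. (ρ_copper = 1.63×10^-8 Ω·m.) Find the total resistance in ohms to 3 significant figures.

Seg 1: A = 8.76 mm² = 8.760e-06 m²
R_1 = (1.63×10^-8)(58.2)/(8.760e-06) = 0.1083 Ω
Seg 2: A = 1.95 mm² = 1.950e-06 m²
R_2 = (1.63×10^-8)(21.3)/(1.950e-06) = 0.178 Ω
Seg 3: A = π(d/2)² = π(6.2000e-04 m)² = 1.208e-06 m²
R_3 = (1.63×10^-8)(47.1)/(1.208e-06) = 0.6357 Ω
R_total = R_1 + R_2 + R_3 = 0.922 Ω

0.922 Ω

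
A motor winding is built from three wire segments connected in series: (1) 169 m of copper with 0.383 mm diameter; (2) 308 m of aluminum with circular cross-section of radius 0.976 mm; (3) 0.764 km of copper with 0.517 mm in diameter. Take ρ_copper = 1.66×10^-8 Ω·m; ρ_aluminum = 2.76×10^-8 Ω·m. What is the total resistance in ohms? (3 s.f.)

Seg 1: A = π(d/2)² = π(1.9150e-04 m)² = 1.152e-07 m²
R_1 = (1.66×10^-8)(169)/(1.152e-07) = 24.35 Ω
Seg 2: A = πr² = π(9.7600e-04 m)² = 2.993e-06 m²
R_2 = (2.76×10^-8)(308)/(2.993e-06) = 2.841 Ω
Seg 3: A = π(d/2)² = π(2.5850e-04 m)² = 2.099e-07 m²
R_3 = (1.66×10^-8)(764)/(2.099e-07) = 60.41 Ω
R_total = R_1 + R_2 + R_3 = 87.6 Ω

87.6 Ω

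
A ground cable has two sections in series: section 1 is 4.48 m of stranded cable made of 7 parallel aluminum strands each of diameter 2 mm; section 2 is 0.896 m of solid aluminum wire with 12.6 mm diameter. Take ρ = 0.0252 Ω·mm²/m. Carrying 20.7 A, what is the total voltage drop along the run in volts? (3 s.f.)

ρ = 0.0252 Ω·mm²/m = 2.52×10^-8 Ω·m
Section 1: A_strand = π(1.0000e-03)² = 3.142e-06 m²; R₁ = ρL/(N·A_s) = (2.52×10^-8)(4.48)/(7×3.142e-06) = 0.005134 Ω
Section 2: A = π(d/2)² = π(6.3000e-03 m)² = 1.247e-04 m²
R₂ = (2.52×10^-8)(0.896)/(1.247e-04) = 1.811×10^-4 Ω
R = R₁ + R₂ = 0.005315 Ω
V = IR = 20.7 × 0.005315 = 0.110 V

0.110 V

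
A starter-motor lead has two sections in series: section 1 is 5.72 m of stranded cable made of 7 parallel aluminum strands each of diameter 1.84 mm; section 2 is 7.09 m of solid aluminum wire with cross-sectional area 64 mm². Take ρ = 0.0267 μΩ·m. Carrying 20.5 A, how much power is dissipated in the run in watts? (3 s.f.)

ρ = 0.0267 μΩ·m = 2.67×10^-8 Ω·m
Section 1: A_strand = π(9.2000e-04)² = 2.659e-06 m²; R₁ = ρL/(N·A_s) = (2.67×10^-8)(5.72)/(7×2.659e-06) = 0.008205 Ω
Section 2: A = 64 mm² = 6.400e-05 m²
R₂ = (2.67×10^-8)(7.09)/(6.400e-05) = 0.002958 Ω
R = R₁ + R₂ = 0.01116 Ω
P = I²R = (20.5)² × 0.01116 = 4.69 W

4.69 W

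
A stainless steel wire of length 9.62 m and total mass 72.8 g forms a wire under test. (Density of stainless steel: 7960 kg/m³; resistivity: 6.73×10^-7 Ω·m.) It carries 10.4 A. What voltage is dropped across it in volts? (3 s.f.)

A = m/(density·L) = 0.0728/(7960×9.62) = 9.5070e-07 m²
R = ρL/A = (6.73×10^-7)(9.62)/(9.5070e-07) = 6.81 Ω
V = IR = 10.4 × 6.81 = 70.8 V

70.8 V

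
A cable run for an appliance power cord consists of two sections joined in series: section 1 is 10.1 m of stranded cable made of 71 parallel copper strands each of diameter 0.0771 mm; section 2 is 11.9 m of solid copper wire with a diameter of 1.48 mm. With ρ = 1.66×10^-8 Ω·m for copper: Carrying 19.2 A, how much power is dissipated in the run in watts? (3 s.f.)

Section 1: A_strand = π(3.8550e-05)² = 4.669e-09 m²; R₁ = ρL/(N·A_s) = (1.66×10^-8)(10.1)/(71×4.669e-09) = 0.5058 Ω
Section 2: A = π(d/2)² = π(7.4000e-04 m)² = 1.720e-06 m²
R₂ = (1.66×10^-8)(11.9)/(1.720e-06) = 0.1148 Ω
R = R₁ + R₂ = 0.6206 Ω
P = I²R = (19.2)² × 0.6206 = 229 W

229 W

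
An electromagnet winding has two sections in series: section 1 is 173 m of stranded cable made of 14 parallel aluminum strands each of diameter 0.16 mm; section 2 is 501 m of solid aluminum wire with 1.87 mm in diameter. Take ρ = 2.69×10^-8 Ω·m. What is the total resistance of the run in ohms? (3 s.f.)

21.4 Ω

Section 1: A_strand = π(8.0000e-05)² = 2.011e-08 m²; R₁ = ρL/(N·A_s) = (2.69×10^-8)(173)/(14×2.011e-08) = 16.53 Ω
Section 2: A = π(d/2)² = π(9.3500e-04 m)² = 2.746e-06 m²
R₂ = (2.69×10^-8)(501)/(2.746e-06) = 4.907 Ω
R = R₁ + R₂ = 21.4 Ω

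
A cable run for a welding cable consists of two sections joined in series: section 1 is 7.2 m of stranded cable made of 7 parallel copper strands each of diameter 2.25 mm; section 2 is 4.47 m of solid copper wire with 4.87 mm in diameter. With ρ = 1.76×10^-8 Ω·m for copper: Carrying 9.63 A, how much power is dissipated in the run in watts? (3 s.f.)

Section 1: A_strand = π(1.1250e-03)² = 3.976e-06 m²; R₁ = ρL/(N·A_s) = (1.76×10^-8)(7.2)/(7×3.976e-06) = 0.004553 Ω
Section 2: A = π(d/2)² = π(2.4350e-03 m)² = 1.863e-05 m²
R₂ = (1.76×10^-8)(4.47)/(1.863e-05) = 0.004223 Ω
R = R₁ + R₂ = 0.008776 Ω
P = I²R = (9.63)² × 0.008776 = 0.814 W

0.814 W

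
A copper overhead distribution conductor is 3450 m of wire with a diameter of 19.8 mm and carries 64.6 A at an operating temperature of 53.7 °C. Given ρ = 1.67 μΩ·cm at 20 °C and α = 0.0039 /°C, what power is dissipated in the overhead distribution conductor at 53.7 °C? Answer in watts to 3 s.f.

884 W

ρ = 1.67 μΩ·cm = 1.67×10^-8 Ω·m
A = π(d/2)² = π(9.9000e-03 m)² = 3.079e-04 m²
R₍20₎ = ρL/A = (1.67×10^-8)(3450)/(3.079e-04) = 0.1871 Ω
R₍53.7₎ = R₍20₎(1 + αΔT) = 0.1871 × (1 + 0.0039×33.7) = 0.2117 Ω
P = I²R = (64.6)² × 0.2117 = 884 W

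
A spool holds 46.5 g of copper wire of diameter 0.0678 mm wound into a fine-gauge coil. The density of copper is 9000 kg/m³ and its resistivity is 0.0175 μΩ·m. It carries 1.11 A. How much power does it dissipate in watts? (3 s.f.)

ρ = 0.0175 μΩ·m = 1.75×10^-8 Ω·m
A = π(d/2)² = π(3.3900e-05 m)² = 3.6103e-09 m²
L = m/(density·A) = 0.0465/(9000×3.6103e-09) = 1431 m
R = ρL/A = (1.75×10^-8)(1431)/(3.6103e-09) = 6937 Ω
P = I²R = (1.11)² × 6937 = 8550 W

8550 W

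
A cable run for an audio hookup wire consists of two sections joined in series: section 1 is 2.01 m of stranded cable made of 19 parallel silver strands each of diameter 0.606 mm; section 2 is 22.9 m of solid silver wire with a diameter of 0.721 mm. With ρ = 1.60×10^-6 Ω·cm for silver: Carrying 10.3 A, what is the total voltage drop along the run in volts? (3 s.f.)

9.30 V

ρ = 1.60×10^-6 Ω·cm = 1.60×10^-8 Ω·m
Section 1: A_strand = π(3.0300e-04)² = 2.884e-07 m²; R₁ = ρL/(N·A_s) = (1.60×10^-8)(2.01)/(19×2.884e-07) = 0.005869 Ω
Section 2: A = π(d/2)² = π(3.6050e-04 m)² = 4.083e-07 m²
R₂ = (1.60×10^-8)(22.9)/(4.083e-07) = 0.8974 Ω
R = R₁ + R₂ = 0.9033 Ω
V = IR = 10.3 × 0.9033 = 9.30 V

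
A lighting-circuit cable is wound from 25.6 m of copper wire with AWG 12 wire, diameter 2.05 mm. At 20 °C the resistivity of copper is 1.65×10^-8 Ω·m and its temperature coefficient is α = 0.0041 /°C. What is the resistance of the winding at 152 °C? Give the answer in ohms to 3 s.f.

0.197 Ω

A = π(2.05/2 mm)² = π(1.0250e-03 m)² = 3.301e-06 m²
R₍20°C₎ = ρL/A = (1.65×10^-8)(25.6)/(3.301e-06) = 0.128 Ω
R = R₀(1 + αΔT) = 0.128(1 + 0.0041×132) = 0.197 Ω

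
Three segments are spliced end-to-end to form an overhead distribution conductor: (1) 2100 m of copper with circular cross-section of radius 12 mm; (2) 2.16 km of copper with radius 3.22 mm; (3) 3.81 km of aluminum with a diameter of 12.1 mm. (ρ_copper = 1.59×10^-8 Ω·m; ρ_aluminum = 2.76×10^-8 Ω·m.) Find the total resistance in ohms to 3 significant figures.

Seg 1: A = πr² = π(1.2000e-02 m)² = 4.524e-04 m²
R_1 = (1.59×10^-8)(2100)/(4.524e-04) = 0.07381 Ω
Seg 2: A = πr² = π(3.2200e-03 m)² = 3.257e-05 m²
R_2 = (1.59×10^-8)(2160)/(3.257e-05) = 1.054 Ω
Seg 3: A = π(d/2)² = π(6.0500e-03 m)² = 1.150e-04 m²
R_3 = (2.76×10^-8)(3810)/(1.150e-04) = 0.9145 Ω
R_total = R_1 + R_2 + R_3 = 2.04 Ω

2.04 Ω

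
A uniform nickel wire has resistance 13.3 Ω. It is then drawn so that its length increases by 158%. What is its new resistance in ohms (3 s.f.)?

88.5 Ω

k = 1 + 158/100 = 2.58; volume constant ⇒ A' = A/k, so R' = k²R.
R' = 6.656 × 13.3 = 88.5 Ω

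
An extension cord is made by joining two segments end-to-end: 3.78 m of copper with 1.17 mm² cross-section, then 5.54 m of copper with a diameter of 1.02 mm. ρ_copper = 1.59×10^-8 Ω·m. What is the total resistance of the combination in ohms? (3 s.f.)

Segment 1: A = 1.17 mm² = 1.170e-06 m²
R₁ = ρL/A = (1.59×10^-8)(3.78)/(1.170e-06) = 0.05137 Ω
Segment 2: A = π(d/2)² = π(5.1000e-04 m)² = 8.171e-07 m²
R₂ = (1.59×10^-8)(5.54)/(8.171e-07) = 0.1078 Ω
R = R₁ + R₂ = 0.159 Ω

0.159 Ω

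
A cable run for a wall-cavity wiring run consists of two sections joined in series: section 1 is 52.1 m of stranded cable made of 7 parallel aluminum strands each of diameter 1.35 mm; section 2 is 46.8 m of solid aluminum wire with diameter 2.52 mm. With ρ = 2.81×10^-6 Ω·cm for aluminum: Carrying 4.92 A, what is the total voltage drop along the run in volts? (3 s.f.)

ρ = 2.81×10^-6 Ω·cm = 2.81×10^-8 Ω·m
Section 1: A_strand = π(6.7500e-04)² = 1.431e-06 m²; R₁ = ρL/(N·A_s) = (2.81×10^-8)(52.1)/(7×1.431e-06) = 0.1461 Ω
Section 2: A = π(d/2)² = π(1.2600e-03 m)² = 4.988e-06 m²
R₂ = (2.81×10^-8)(46.8)/(4.988e-06) = 0.2637 Ω
R = R₁ + R₂ = 0.4098 Ω
V = IR = 4.92 × 0.4098 = 2.02 V

2.02 V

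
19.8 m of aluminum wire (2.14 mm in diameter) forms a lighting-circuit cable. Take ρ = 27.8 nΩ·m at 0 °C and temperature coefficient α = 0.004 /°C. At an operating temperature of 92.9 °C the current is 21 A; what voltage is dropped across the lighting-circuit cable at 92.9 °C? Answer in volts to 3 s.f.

ρ = 27.8 nΩ·m = 2.78×10^-8 Ω·m
A = π(d/2)² = π(1.0700e-03 m)² = 3.597e-06 m²
R₍0₎ = ρL/A = (2.78×10^-8)(19.8)/(3.597e-06) = 0.153 Ω
R₍92.9₎ = R₍0₎(1 + αΔT) = 0.153 × (1 + 0.004×92.9) = 0.2099 Ω
V = IR = 21 × 0.2099 = 4.41 V

4.41 V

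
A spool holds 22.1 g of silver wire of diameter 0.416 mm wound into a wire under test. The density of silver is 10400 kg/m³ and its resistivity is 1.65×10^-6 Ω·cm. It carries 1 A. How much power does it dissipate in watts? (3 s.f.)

ρ = 1.65×10^-6 Ω·cm = 1.65×10^-8 Ω·m
A = π(d/2)² = π(2.0800e-04 m)² = 1.3592e-07 m²
L = m/(density·A) = 0.0221/(10400×1.3592e-07) = 15.63 m
R = ρL/A = (1.65×10^-8)(15.63)/(1.3592e-07) = 1.898 Ω
P = I²R = (1)² × 1.898 = 1.90 W

1.90 W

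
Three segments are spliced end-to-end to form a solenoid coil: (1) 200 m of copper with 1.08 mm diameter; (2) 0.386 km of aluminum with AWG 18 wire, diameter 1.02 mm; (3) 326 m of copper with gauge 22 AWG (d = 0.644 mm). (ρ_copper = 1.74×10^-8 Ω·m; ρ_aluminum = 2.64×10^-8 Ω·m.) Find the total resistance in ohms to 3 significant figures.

33.7 Ω

Seg 1: A = π(d/2)² = π(5.4000e-04 m)² = 9.161e-07 m²
R_1 = (1.74×10^-8)(200)/(9.161e-07) = 3.799 Ω
Seg 2: A = π(1.02/2 mm)² = π(5.1000e-04 m)² = 8.171e-07 m²
R_2 = (2.64×10^-8)(386)/(8.171e-07) = 12.47 Ω
Seg 3: A = π(0.644/2 mm)² = π(3.2200e-04 m)² = 3.257e-07 m²
R_3 = (1.74×10^-8)(326)/(3.257e-07) = 17.41 Ω
R_total = R_1 + R_2 + R_3 = 33.7 Ω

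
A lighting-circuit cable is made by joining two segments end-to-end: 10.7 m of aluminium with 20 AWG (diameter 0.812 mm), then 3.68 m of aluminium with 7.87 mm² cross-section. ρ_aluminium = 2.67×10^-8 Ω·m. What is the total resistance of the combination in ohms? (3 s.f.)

0.564 Ω

Segment 1: A = π(0.812/2 mm)² = π(4.0600e-04 m)² = 5.178e-07 m²
R₁ = ρL/A = (2.67×10^-8)(10.7)/(5.178e-07) = 0.5517 Ω
Segment 2: A = 7.87 mm² = 7.870e-06 m²
R₂ = (2.67×10^-8)(3.68)/(7.870e-06) = 0.01248 Ω
R = R₁ + R₂ = 0.564 Ω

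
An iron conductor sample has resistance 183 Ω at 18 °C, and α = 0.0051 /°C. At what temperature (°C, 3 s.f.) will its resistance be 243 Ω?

R = R₀(1 + α(T − T₀)) ⇒ T = T₀ + (R/R₀ − 1)/α
T = 18 + (243/183 − 1)/0.0051 = 18 + (0.3279)/0.0051 = 82.3 °C

82.3 °C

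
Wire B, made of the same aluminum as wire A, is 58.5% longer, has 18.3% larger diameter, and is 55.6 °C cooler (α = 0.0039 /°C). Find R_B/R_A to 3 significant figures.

R ∝ ρL/d² with ρ ∝ (1+αΔT), so R_B/R_A = (1 + 58.5/100) × (1 + 18.3/100)⁻² × (1 − 0.0039×55.6)
= 1.585 × 0.7146 × 0.7832 = 0.887

0.887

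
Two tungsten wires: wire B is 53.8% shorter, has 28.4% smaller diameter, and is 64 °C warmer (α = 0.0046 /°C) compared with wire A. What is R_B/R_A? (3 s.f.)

1.17

R ∝ ρL/d² with ρ ∝ (1+αΔT), so R_B/R_A = (1 − 53.8/100) × (1 − 28.4/100)⁻² × (1 + 0.0046×64)
= 0.462 × 1.951 × 1.294 = 1.17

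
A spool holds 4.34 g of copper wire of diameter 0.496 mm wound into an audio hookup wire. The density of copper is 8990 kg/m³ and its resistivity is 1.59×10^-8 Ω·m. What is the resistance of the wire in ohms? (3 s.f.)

A = π(d/2)² = π(2.4800e-04 m)² = 1.9322e-07 m²
L = m/(density·A) = 0.00434/(8990×1.9322e-07) = 2.498 m
R = ρL/A = (1.59×10^-8)(2.498)/(1.9322e-07) = 0.206 Ω

0.206 Ω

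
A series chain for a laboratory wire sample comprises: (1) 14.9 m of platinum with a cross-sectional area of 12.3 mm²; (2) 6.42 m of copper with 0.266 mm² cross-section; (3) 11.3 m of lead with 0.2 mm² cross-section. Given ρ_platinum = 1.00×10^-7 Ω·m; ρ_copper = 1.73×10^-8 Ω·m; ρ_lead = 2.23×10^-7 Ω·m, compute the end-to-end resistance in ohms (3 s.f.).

Seg 1: A = 12.3 mm² = 1.230e-05 m²
R_1 = (1.00×10^-7)(14.9)/(1.230e-05) = 0.1211 Ω
Seg 2: A = 0.266 mm² = 2.660e-07 m²
R_2 = (1.73×10^-8)(6.42)/(2.660e-07) = 0.4175 Ω
Seg 3: A = 0.2 mm² = 2.000e-07 m²
R_3 = (2.23×10^-7)(11.3)/(2.000e-07) = 12.6 Ω
R_total = R_1 + R_2 + R_3 = 13.1 Ω

13.1 Ω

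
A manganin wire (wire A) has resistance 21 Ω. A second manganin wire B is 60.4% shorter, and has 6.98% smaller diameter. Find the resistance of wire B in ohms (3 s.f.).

9.61 Ω

R ∝ L/d², so R_B/R_A = (1 − 60.4/100) × (1 − 6.98/100)⁻²
= 0.396 × 1.156 = 0.4577
R_B = 0.4577 × 21 = 9.61 Ω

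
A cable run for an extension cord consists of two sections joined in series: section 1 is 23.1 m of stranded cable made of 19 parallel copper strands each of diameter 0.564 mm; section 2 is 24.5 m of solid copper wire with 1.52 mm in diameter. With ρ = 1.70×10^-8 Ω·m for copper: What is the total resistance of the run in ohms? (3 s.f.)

Section 1: A_strand = π(2.8200e-04)² = 2.498e-07 m²; R₁ = ρL/(N·A_s) = (1.70×10^-8)(23.1)/(19×2.498e-07) = 0.08273 Ω
Section 2: A = π(d/2)² = π(7.6000e-04 m)² = 1.815e-06 m²
R₂ = (1.70×10^-8)(24.5)/(1.815e-06) = 0.2295 Ω
R = R₁ + R₂ = 0.312 Ω

0.312 Ω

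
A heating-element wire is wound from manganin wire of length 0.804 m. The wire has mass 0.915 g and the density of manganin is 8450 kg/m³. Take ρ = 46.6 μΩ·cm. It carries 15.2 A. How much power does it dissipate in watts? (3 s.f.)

643 W

ρ = 46.6 μΩ·cm = 4.66×10^-7 Ω·m
A = m/(density·L) = 9.150×10^-4/(8450×0.804) = 1.3468e-07 m²
R = ρL/A = (4.66×10^-7)(0.804)/(1.3468e-07) = 2.782 Ω
P = I²R = (15.2)² × 2.782 = 643 W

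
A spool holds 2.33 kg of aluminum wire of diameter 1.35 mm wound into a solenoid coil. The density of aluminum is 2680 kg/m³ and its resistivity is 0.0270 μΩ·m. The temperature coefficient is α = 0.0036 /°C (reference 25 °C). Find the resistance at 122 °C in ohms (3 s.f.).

ρ = 0.0270 μΩ·m = 2.70×10^-8 Ω·m
A = π(d/2)² = π(6.7500e-04 m)² = 1.4314e-06 m²
L = m/(density·A) = 2.33/(2680×1.4314e-06) = 607.4 m
R = ρL/A = (2.70×10^-8)(607.4)/(1.4314e-06) = 11.46 Ω
R(122 °C) = 11.46 × (1 + 0.0036×97) = 15.5 Ω

15.5 Ω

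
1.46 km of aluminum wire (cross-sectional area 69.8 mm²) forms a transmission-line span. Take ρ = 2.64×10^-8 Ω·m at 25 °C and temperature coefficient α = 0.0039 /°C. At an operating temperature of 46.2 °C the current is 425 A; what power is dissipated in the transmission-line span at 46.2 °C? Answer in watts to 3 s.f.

A = 69.8 mm² = 6.980e-05 m²
R₍25₎ = ρL/A = (2.64×10^-8)(1460)/(6.980e-05) = 0.5522 Ω
R₍46.2₎ = R₍25₎(1 + αΔT) = 0.5522 × (1 + 0.0039×21.2) = 0.5979 Ω
P = I²R = (425)² × 0.5979 = 1.08×10^5 W

1.08×10^5 W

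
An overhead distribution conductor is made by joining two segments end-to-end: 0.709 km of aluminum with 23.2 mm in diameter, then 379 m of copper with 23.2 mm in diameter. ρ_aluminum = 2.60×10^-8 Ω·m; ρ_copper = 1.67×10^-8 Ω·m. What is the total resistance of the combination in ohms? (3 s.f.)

Segment 1: A = π(d/2)² = π(1.1600e-02 m)² = 4.227e-04 m²
R₁ = ρL/A = (2.60×10^-8)(709)/(4.227e-04) = 0.04361 Ω
R₂ = (1.67×10^-8)(379)/(4.227e-04) = 0.01497 Ω
R = R₁ + R₂ = 0.0586 Ω

0.0586 Ω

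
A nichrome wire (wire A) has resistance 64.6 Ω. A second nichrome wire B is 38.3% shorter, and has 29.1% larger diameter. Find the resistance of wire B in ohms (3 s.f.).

R ∝ L/d², so R_B/R_A = (1 − 38.3/100) × (1 + 29.1/100)⁻²
= 0.617 × 0.6 = 0.3702
R_B = 0.3702 × 64.6 = 23.9 Ω

23.9 Ω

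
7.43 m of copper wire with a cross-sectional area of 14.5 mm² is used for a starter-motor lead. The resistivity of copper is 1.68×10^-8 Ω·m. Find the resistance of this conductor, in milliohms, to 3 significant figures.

8.61 mΩ

A = 14.5 mm² = 1.450e-05 m²
R = ρL/A = (1.68×10^-8)(7.43 m)/(1.450e-05 m²) = 8.61 mΩ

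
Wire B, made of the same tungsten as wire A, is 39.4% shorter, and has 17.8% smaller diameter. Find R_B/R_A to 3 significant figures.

R ∝ L/d², so R_B/R_A = (1 − 39.4/100) × (1 − 17.8/100)⁻²
= 0.606 × 1.48 = 0.897

0.897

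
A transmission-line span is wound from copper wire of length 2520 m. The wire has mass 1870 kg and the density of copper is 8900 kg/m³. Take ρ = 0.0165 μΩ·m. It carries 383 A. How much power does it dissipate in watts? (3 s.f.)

ρ = 0.0165 μΩ·m = 1.65×10^-8 Ω·m
A = m/(density·L) = 1870/(8900×2520) = 8.3378e-05 m²
R = ρL/A = (1.65×10^-8)(2520)/(8.3378e-05) = 0.4987 Ω
P = I²R = (383)² × 0.4987 = 73200 W

73200 W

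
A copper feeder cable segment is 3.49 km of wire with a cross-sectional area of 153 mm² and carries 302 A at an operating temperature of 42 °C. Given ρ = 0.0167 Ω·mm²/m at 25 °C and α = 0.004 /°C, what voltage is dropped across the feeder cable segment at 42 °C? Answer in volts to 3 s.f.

123 V

ρ = 0.0167 Ω·mm²/m = 1.67×10^-8 Ω·m
A = 153 mm² = 1.530e-04 m²
R₍25₎ = ρL/A = (1.67×10^-8)(3490)/(1.530e-04) = 0.3809 Ω
R₍42₎ = R₍25₎(1 + αΔT) = 0.3809 × (1 + 0.004×17) = 0.4068 Ω
V = IR = 302 × 0.4068 = 123 V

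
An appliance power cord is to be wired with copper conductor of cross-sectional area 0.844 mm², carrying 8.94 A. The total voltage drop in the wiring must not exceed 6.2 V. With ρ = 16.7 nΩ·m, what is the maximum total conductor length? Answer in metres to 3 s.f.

ρ = 16.7 nΩ·m = 1.67×10^-8 Ω·m
A = 0.844 mm² = 8.440e-07 m²
L_max = V_max·A/(1·ρI) = (6.2)(8.440e-07)/(1.67×10^-8×8.94) = 35.0 m

35.0 m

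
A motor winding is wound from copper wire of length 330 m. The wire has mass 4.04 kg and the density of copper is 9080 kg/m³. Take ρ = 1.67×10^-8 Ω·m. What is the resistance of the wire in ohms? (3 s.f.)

4.09 Ω

A = m/(density·L) = 4.04/(9080×330) = 1.3483e-06 m²
R = ρL/A = (1.67×10^-8)(330)/(1.3483e-06) = 4.09 Ω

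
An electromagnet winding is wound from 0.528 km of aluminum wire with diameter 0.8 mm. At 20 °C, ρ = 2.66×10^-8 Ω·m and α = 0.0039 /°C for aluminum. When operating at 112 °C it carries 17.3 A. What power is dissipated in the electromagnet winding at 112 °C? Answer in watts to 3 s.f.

A = π(d/2)² = π(4.0000e-04 m)² = 5.027e-07 m²
R₍20₎ = ρL/A = (2.66×10^-8)(528)/(5.027e-07) = 27.94 Ω
R₍112₎ = R₍20₎(1 + αΔT) = 27.94 × (1 + 0.0039×92) = 37.97 Ω
P = I²R = (17.3)² × 37.97 = 11400 W

11400 W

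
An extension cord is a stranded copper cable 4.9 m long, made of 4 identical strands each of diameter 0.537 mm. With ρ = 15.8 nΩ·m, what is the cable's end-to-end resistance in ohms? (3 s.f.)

0.0855 Ω

ρ = 15.8 nΩ·m = 1.58×10^-8 Ω·m
A_strand = π(2.6850e-04 m)² = 2.265e-07 m²
R_strand = ρL/A = (1.58×10^-8)(4.9)/(2.265e-07) = 0.3418 Ω
R_total = R_strand/N = 0.3418/4 = 0.0855 Ω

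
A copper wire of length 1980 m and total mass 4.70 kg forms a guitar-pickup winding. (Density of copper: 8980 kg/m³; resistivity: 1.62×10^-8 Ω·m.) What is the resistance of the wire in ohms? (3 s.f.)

121 Ω

A = m/(density·L) = 4.7/(8980×1980) = 2.6434e-07 m²
R = ρL/A = (1.62×10^-8)(1980)/(2.6434e-07) = 121 Ω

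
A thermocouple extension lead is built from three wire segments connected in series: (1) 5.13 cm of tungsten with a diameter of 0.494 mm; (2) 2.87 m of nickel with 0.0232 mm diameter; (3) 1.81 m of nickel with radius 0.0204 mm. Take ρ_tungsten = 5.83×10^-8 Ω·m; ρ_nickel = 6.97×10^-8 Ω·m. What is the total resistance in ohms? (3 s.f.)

570 Ω

Seg 1: A = π(d/2)² = π(2.4700e-04 m)² = 1.917e-07 m²
R_1 = (5.83×10^-8)(0.0513)/(1.917e-07) = 0.0156 Ω
Seg 2: A = π(d/2)² = π(1.1600e-05 m)² = 4.227e-10 m²
R_2 = (6.97×10^-8)(2.87)/(4.227e-10) = 473.2 Ω
Seg 3: A = πr² = π(2.0400e-05 m)² = 1.307e-09 m²
R_3 = (6.97×10^-8)(1.81)/(1.307e-09) = 96.49 Ω
R_total = R_1 + R_2 + R_3 = 570 Ω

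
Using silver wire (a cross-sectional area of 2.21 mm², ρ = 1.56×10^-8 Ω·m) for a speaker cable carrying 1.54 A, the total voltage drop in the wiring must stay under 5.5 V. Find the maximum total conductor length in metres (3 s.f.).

A = 2.21 mm² = 2.210e-06 m²
L_max = V_max·A/(1·ρI) = (5.5)(2.210e-06)/(1.56×10^-8×1.54) = 506 m

506 m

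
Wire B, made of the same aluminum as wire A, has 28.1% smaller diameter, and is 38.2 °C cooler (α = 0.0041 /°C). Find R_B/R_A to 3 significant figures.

R ∝ ρL/d² with ρ ∝ (1+αΔT), so R_B/R_A = (1 − 28.1/100)⁻² × (1 − 0.0041×38.2)
= 1.934 × 0.8434 = 1.63

1.63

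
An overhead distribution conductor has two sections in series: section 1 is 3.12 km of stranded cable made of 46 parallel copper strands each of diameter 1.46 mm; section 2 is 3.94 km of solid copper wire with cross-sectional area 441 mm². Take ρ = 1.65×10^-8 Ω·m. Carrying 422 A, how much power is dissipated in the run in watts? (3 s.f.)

1.45×10^5 W

Section 1: A_strand = π(7.3000e-04)² = 1.674e-06 m²; R₁ = ρL/(N·A_s) = (1.65×10^-8)(3120)/(46×1.674e-06) = 0.6685 Ω
Section 2: A = 441 mm² = 4.410e-04 m²
R₂ = (1.65×10^-8)(3940)/(4.410e-04) = 0.1474 Ω
R = R₁ + R₂ = 0.8159 Ω
P = I²R = (422)² × 0.8159 = 1.45×10^5 W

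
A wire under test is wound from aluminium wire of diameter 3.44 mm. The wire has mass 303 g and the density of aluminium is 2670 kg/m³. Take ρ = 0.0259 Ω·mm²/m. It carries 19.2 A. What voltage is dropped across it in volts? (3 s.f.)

ρ = 0.0259 Ω·mm²/m = 2.59×10^-8 Ω·m
A = π(d/2)² = π(1.7200e-03 m)² = 9.2941e-06 m²
L = m/(density·A) = 0.303/(2670×9.2941e-06) = 12.21 m
R = ρL/A = (2.59×10^-8)(12.21)/(9.2941e-06) = 0.03403 Ω
V = IR = 19.2 × 0.03403 = 0.653 V

0.653 V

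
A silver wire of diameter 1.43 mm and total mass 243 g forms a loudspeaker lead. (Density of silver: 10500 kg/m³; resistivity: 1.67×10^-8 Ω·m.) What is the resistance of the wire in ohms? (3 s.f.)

A = π(d/2)² = π(7.1500e-04 m)² = 1.6061e-06 m²
L = m/(density·A) = 0.243/(10500×1.6061e-06) = 14.41 m
R = ρL/A = (1.67×10^-8)(14.41)/(1.6061e-06) = 0.150 Ω

0.150 Ω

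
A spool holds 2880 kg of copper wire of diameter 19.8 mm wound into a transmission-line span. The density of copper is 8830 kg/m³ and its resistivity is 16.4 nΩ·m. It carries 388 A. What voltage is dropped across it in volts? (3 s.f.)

ρ = 16.4 nΩ·m = 1.64×10^-8 Ω·m
A = π(d/2)² = π(9.9000e-03 m)² = 3.0791e-04 m²
L = m/(density·A) = 2880/(8830×3.0791e-04) = 1059 m
R = ρL/A = (1.64×10^-8)(1059)/(3.0791e-04) = 0.05642 Ω
V = IR = 388 × 0.05642 = 21.9 V

21.9 V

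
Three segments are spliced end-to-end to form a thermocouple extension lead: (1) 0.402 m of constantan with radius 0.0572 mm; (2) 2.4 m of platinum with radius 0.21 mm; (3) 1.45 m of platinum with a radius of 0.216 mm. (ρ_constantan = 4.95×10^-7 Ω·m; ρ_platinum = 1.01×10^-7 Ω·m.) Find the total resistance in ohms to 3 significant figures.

Seg 1: A = πr² = π(5.7200e-05 m)² = 1.028e-08 m²
R_1 = (4.95×10^-7)(0.402)/(1.028e-08) = 19.36 Ω
Seg 2: A = πr² = π(2.1000e-04 m)² = 1.385e-07 m²
R_2 = (1.01×10^-7)(2.4)/(1.385e-07) = 1.75 Ω
Seg 3: A = πr² = π(2.1600e-04 m)² = 1.466e-07 m²
R_3 = (1.01×10^-7)(1.45)/(1.466e-07) = 0.9992 Ω
R_total = R_1 + R_2 + R_3 = 22.1 Ω

22.1 Ω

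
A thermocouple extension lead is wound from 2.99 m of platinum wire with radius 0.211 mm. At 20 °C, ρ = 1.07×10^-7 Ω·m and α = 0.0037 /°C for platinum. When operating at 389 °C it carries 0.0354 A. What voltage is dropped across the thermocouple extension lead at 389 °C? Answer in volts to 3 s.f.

0.192 V

A = πr² = π(2.1100e-04 m)² = 1.399e-07 m²
R₍20₎ = ρL/A = (1.07×10^-7)(2.99)/(1.399e-07) = 2.287 Ω
R₍389₎ = R₍20₎(1 + αΔT) = 2.287 × (1 + 0.0037×369) = 5.41 Ω
V = IR = 0.0354 × 5.41 = 0.192 V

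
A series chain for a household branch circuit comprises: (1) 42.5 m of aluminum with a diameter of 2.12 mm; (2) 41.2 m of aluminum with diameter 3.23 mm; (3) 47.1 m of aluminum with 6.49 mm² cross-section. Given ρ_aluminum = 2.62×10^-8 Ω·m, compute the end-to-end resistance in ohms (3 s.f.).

0.637 Ω

Seg 1: A = π(d/2)² = π(1.0600e-03 m)² = 3.530e-06 m²
R_1 = (2.62×10^-8)(42.5)/(3.530e-06) = 0.3154 Ω
Seg 2: A = π(d/2)² = π(1.6150e-03 m)² = 8.194e-06 m²
R_2 = (2.62×10^-8)(41.2)/(8.194e-06) = 0.1317 Ω
Seg 3: A = 6.49 mm² = 6.490e-06 m²
R_3 = (2.62×10^-8)(47.1)/(6.490e-06) = 0.1901 Ω
R_total = R_1 + R_2 + R_3 = 0.637 Ω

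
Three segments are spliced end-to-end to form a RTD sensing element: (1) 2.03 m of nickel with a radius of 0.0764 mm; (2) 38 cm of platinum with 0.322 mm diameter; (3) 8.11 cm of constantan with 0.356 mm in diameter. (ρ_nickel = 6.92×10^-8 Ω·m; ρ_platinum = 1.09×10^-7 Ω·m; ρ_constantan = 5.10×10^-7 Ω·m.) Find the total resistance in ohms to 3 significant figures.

8.58 Ω

Seg 1: A = πr² = π(7.6400e-05 m)² = 1.834e-08 m²
R_1 = (6.92×10^-8)(2.03)/(1.834e-08) = 7.661 Ω
Seg 2: A = π(d/2)² = π(1.6100e-04 m)² = 8.143e-08 m²
R_2 = (1.09×10^-7)(0.38)/(8.143e-08) = 0.5086 Ω
Seg 3: A = π(d/2)² = π(1.7800e-04 m)² = 9.954e-08 m²
R_3 = (5.10×10^-7)(0.0811)/(9.954e-08) = 0.4155 Ω
R_total = R_1 + R_2 + R_3 = 8.58 Ω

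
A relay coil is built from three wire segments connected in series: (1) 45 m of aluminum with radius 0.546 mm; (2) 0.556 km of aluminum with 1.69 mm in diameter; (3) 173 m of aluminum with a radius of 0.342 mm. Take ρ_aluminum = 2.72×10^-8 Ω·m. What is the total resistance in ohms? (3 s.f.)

Seg 1: A = πr² = π(5.4600e-04 m)² = 9.366e-07 m²
R_1 = (2.72×10^-8)(45)/(9.366e-07) = 1.307 Ω
Seg 2: A = π(d/2)² = π(8.4500e-04 m)² = 2.243e-06 m²
R_2 = (2.72×10^-8)(556)/(2.243e-06) = 6.742 Ω
Seg 3: A = πr² = π(3.4200e-04 m)² = 3.675e-07 m²
R_3 = (2.72×10^-8)(173)/(3.675e-07) = 12.81 Ω
R_total = R_1 + R_2 + R_3 = 20.9 Ω

20.9 Ω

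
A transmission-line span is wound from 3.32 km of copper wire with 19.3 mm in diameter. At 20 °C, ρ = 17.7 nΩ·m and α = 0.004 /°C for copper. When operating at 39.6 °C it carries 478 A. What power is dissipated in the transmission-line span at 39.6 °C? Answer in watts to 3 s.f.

49500 W

ρ = 17.7 nΩ·m = 1.77×10^-8 Ω·m
A = π(d/2)² = π(9.6500e-03 m)² = 2.926e-04 m²
R₍20₎ = ρL/A = (1.77×10^-8)(3320)/(2.926e-04) = 0.2009 Ω
R₍39.6₎ = R₍20₎(1 + αΔT) = 0.2009 × (1 + 0.004×19.6) = 0.2166 Ω
P = I²R = (478)² × 0.2166 = 49500 W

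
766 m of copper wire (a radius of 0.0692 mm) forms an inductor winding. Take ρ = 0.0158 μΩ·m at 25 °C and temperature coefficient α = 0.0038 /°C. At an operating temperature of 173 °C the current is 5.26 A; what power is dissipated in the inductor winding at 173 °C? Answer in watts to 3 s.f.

34800 W

ρ = 0.0158 μΩ·m = 1.58×10^-8 Ω·m
A = πr² = π(6.9200e-05 m)² = 1.504e-08 m²
R₍25₎ = ρL/A = (1.58×10^-8)(766)/(1.504e-08) = 804.5 Ω
R₍173₎ = R₍25₎(1 + αΔT) = 804.5 × (1 + 0.0038×148) = 1257 Ω
P = I²R = (5.26)² × 1257 = 34800 W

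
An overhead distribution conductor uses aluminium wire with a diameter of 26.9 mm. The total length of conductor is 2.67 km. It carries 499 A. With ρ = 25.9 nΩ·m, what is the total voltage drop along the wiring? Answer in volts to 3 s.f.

60.7 V

ρ = 25.9 nΩ·m = 2.59×10^-8 Ω·m
A = π(d/2)² = π(1.3450e-02 m)² = 5.683e-04 m²
R = ρL/A = (2.59×10^-8)(2670)/(5.683e-04) = 0.1217 Ω
V = IR = 499 × 0.1217 = 60.7 V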